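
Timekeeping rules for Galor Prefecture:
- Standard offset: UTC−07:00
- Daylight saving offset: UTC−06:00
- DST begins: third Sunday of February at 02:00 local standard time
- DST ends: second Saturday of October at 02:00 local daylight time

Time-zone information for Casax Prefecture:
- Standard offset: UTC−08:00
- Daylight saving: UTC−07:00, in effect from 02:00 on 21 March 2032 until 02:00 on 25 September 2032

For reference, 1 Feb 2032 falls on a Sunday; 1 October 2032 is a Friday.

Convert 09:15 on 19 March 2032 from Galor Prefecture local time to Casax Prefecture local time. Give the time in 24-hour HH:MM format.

1 February 2032 is a Sunday, so the first Sunday is February 1 and the third is February 15.
1 October 2032 is a Friday, so the first Saturday is October 2 and the second is October 9.
19 March 2032 lies within the daylight-saving period (15 February – 9 October), so Galor Prefecture is on daylight time, UTC−06:00.
09:15 Galor Prefecture + 6h = 15:15 UTC.
At the standard offset (UTC−08:00), 15:15 UTC − 8h = 07:15 Casax Prefecture standard time.
The standard-time date in Casax Prefecture, 19 March 2032, is outside the daylight-saving period (21 March – 25 September), so Casax Prefecture is on standard time, UTC−08:00.
15:15 UTC − 8h = 07:15 Casax Prefecture.

07:15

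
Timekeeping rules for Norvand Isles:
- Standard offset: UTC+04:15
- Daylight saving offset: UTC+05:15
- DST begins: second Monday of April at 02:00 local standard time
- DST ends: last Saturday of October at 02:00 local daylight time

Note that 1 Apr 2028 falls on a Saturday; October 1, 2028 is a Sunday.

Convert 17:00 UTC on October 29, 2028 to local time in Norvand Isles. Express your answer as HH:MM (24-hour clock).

1 April 2028 is a Saturday, so the first Monday is April 3 and the second is April 10.
1 October 2028 is a Sunday, so Saturdays fall on 7, 14, 21, 28; the last is October 28.
At the standard offset (UTC+04:15), 17:00 UTC + 4h15m = 21:15 Norvand Isles standard time.
Daylight saving runs 10 April – 28 October; the standard-time date in Norvand Isles, October 29, 2028, is outside that window, so Norvand Isles is on standard time at UTC+04:15.
17:00 UTC + 4h15m = 21:15 local.

21:15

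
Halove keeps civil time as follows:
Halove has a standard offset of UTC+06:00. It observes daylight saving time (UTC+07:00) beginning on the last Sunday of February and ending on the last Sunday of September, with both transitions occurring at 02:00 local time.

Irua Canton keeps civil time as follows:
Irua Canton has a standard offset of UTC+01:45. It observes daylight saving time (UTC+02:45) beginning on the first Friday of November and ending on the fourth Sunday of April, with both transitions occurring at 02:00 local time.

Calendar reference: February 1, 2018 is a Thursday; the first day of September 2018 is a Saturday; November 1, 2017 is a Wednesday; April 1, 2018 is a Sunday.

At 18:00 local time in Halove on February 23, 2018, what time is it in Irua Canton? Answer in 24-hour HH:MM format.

14:45

1 February 2018 is a Thursday, so Sundays fall on 4, 11, 18, 25; the last is February 25.
1 September 2018 is a Saturday, so Sundays fall on 2, 9, 16, 23, 30; the last is September 30.
February 23, 2018 does not fall between 25 February and 30 September, so daylight saving is not in effect and Halove is at UTC+06:00.
18:00 Halove − 6h = 12:00 UTC.
1 November 2017 is a Wednesday, so the first Friday is November 3.
1 April 2018 is a Sunday, so the first Sunday is April 1 and the fourth is April 22.
At the standard offset (UTC+01:45), 12:00 UTC + 1h45m = 13:45 Irua Canton standard time.
Daylight saving runs 3 November 2017 – 22 April 2018; the standard-time date in Irua Canton, February 23, 2018, is inside that window, so Irua Canton is at UTC+02:45.
12:00 UTC + 2h45m = 14:45 Irua Canton.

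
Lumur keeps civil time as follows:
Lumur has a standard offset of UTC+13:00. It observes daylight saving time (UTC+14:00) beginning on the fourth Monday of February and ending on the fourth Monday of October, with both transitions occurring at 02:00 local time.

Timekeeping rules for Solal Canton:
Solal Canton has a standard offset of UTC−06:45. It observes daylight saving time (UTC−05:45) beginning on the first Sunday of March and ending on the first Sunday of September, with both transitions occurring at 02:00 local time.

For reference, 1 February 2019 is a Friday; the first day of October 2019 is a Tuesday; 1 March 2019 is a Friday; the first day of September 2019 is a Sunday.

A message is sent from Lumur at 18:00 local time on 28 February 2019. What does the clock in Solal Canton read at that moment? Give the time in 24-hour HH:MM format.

1 February 2019 is a Friday, so the first Monday is February 4 and the fourth is February 25.
1 October 2019 is a Tuesday, so the first Monday is October 7 and the fourth is October 28.
28 February 2019 lies within the daylight-saving period (25 February – 28 October), so Lumur is on daylight time, UTC+14:00.
18:00 Lumur − 14h = 04:00 UTC.
1 March 2019 is a Friday, so the first Sunday is March 3.
1 September 2019 is a Sunday, so the first Sunday is September 1.
At the standard offset (UTC−06:45), 04:00 UTC − 6h45m = 21:15 Solal Canton standard time (rolling into the previous day, 27 February 2019).
The standard-time date in Solal Canton, 27 February 2019, is outside the daylight-saving period (3 March – 1 September), so Solal Canton is on standard time, UTC−06:45.
04:00 UTC − 6h45m = 21:15 Solal Canton (rolling into the previous day, 27 February 2019).

21:15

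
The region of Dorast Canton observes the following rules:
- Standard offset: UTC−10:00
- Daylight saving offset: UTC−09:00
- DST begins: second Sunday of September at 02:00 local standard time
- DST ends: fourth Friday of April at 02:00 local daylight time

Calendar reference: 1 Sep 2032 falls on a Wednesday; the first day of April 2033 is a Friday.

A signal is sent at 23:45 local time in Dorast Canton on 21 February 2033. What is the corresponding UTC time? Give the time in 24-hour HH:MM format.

1 September 2032 is a Wednesday, so the first Sunday is September 5 and the second is September 12.
1 April 2033 is a Friday, so the first Friday is April 1 and the fourth is April 22.
21 February 2033 falls between 12 September 2032 and 22 April 2033, so daylight saving is in effect and Dorast Canton is at UTC−09:00.
23:45 local + 9h = 08:45 UTC (rolling into the next day, 22 February 2033).

08:45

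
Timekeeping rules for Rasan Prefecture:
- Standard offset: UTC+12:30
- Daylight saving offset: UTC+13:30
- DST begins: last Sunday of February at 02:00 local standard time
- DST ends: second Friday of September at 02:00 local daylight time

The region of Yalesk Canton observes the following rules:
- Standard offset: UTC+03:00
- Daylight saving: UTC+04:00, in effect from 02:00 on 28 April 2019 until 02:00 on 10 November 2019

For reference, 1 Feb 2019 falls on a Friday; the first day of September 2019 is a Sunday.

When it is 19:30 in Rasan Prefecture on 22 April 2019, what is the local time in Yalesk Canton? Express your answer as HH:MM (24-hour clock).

1 February 2019 is a Friday, so Sundays fall on 3, 10, 17, 24; the last is February 24.
1 September 2019 is a Sunday, so the first Friday is September 6 and the second is September 13.
22 April 2019 falls between 24 February and 13 September, so daylight saving is in effect and Rasan Prefecture is at UTC+13:30.
19:30 Rasan Prefecture − 13h30m = 06:00 UTC.
At the standard offset (UTC+03:00), 06:00 UTC + 3h = 09:00 Yalesk Canton standard time.
The standard-time date in Yalesk Canton, 22 April 2019, does not fall between 28 April and 10 November, so daylight saving is not in effect and Yalesk Canton is at UTC+03:00.
06:00 UTC + 3h = 09:00 Yalesk Canton.

09:00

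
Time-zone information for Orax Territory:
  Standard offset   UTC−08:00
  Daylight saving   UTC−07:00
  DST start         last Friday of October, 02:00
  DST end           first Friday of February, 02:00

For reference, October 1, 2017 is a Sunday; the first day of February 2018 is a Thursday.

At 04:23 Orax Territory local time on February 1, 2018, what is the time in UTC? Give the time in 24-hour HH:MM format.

11:23

1 October 2017 is a Sunday, so Fridays fall on 6, 13, 20, 27; the last is October 27.
1 February 2018 is a Thursday, so the first Friday is February 2.
February 1, 2018 falls between 27 October 2017 and 2 February 2018, so daylight saving is in effect and Orax Territory is at UTC−07:00.
04:23 local + 7h = 11:23 UTC.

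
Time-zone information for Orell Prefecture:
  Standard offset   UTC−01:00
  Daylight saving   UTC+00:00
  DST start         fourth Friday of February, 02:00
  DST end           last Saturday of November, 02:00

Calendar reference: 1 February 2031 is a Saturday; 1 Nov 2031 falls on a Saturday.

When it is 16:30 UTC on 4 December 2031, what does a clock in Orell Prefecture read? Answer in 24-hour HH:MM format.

15:30

1 February 2031 is a Saturday, so the first Friday is February 7 and the fourth is February 28.
1 November 2031 is a Saturday, so Saturdays fall on 1, 8, 15, 22, 29; the last is November 29.
At the standard offset (UTC−01:00), 16:30 UTC − 1h = 15:30 Orell Prefecture standard time.
The standard-time date in Orell Prefecture, 4 December 2031, is outside the daylight-saving period (28 February – 29 November), so Orell Prefecture is on standard time, UTC−01:00.
16:30 UTC − 1h = 15:30 local.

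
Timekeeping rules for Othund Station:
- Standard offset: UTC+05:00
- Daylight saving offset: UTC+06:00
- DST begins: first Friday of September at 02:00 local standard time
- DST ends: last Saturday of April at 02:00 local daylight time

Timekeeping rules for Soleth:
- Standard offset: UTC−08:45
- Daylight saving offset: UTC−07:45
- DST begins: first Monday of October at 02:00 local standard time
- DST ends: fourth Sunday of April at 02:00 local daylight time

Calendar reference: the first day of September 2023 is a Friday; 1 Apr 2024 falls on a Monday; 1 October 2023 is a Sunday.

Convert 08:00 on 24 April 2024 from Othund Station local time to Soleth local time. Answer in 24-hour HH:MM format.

18:15

1 September 2023 is a Friday, so the first Friday is September 1.
1 April 2024 is a Monday, so Saturdays fall on 6, 13, 20, 27; the last is April 27.
24 April 2024 falls between 1 September 2023 and 27 April 2024, so daylight saving is in effect and Othund Station is at UTC+06:00.
08:00 Othund Station − 6h = 02:00 UTC.
1 October 2023 is a Sunday, so the first Monday is October 2.
1 April 2024 is a Monday, so the first Sunday is April 7 and the fourth is April 28.
At the standard offset (UTC−08:45), 02:00 UTC − 8h45m = 17:15 Soleth standard time (rolling into the previous day, 23 April 2024).
The standard-time date in Soleth, 23 April 2024, falls between 2 October 2023 and 28 April 2024, so daylight saving is in effect and Soleth is at UTC−07:45.
02:00 UTC − 7h45m = 18:15 Soleth (rolling into the previous day, 23 April 2024).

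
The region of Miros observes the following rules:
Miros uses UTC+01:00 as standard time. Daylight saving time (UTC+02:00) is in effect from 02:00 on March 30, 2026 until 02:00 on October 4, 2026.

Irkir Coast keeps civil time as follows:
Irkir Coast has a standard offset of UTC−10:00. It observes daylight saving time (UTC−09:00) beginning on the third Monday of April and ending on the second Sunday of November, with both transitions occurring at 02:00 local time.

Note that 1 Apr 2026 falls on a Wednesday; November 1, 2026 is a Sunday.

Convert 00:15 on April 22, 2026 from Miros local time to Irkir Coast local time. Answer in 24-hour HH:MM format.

13:15

April 22, 2026 lies within the daylight-saving period (30 March – 4 October), so Miros is on daylight time, UTC+02:00.
00:15 Miros − 2h = 22:15 UTC (rolling into the previous day, 21 April 2026).
1 April 2026 is a Wednesday, so the first Monday is April 6 and the third is April 20.
1 November 2026 is a Sunday, so the first Sunday is November 1 and the second is November 8.
At the standard offset (UTC−10:00), 22:15 UTC − 10h = 12:15 Irkir Coast standard time.
Daylight saving runs 20 April – 8 November; the standard-time date in Irkir Coast, April 21, 2026, is inside that window, so Irkir Coast is at UTC−09:00.
22:15 UTC − 9h = 13:15 Irkir Coast.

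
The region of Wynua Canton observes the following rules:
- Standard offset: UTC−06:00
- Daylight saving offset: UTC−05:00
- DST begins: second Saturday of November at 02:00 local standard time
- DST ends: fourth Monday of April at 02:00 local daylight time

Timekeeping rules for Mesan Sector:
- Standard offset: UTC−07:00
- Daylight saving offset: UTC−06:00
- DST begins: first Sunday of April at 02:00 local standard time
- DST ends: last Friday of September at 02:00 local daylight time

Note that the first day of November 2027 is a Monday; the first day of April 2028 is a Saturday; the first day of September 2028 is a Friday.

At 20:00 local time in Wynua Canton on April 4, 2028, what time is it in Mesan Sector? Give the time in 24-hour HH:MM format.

19:00

1 November 2027 is a Monday, so the first Saturday is November 6 and the second is November 13.
1 April 2028 is a Saturday, so the first Monday is April 3 and the fourth is April 24.
April 4, 2028 falls between 13 November 2027 and 24 April 2028, so daylight saving is in effect and Wynua Canton is at UTC−05:00.
20:00 Wynua Canton + 5h = 01:00 UTC (rolling into the next day, 5 April 2028).
1 April 2028 is a Saturday, so the first Sunday is April 2.
1 September 2028 is a Friday, so Fridays fall on 1, 8, 15, 22, 29; the last is September 29.
At the standard offset (UTC−07:00), 01:00 UTC − 7h = 18:00 Mesan Sector standard time (rolling into the previous day, 4 April 2028).
The standard-time date in Mesan Sector, April 4, 2028, falls between 2 April and 29 September, so daylight saving is in effect and Mesan Sector is at UTC−06:00.
01:00 UTC − 6h = 19:00 Mesan Sector (rolling into the previous day, 4 April 2028).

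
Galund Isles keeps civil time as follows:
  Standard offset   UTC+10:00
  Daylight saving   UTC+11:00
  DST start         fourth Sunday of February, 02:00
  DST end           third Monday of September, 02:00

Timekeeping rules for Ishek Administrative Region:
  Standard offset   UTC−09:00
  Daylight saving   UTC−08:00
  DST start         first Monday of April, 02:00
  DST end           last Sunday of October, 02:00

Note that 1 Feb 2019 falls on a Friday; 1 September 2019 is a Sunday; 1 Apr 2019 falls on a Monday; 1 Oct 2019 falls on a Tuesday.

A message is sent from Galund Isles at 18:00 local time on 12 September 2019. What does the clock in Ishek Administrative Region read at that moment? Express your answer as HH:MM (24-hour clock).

23:00

1 February 2019 is a Friday, so the first Sunday is February 3 and the fourth is February 24.
1 September 2019 is a Sunday, so the first Monday is September 2 and the third is September 16.
12 September 2019 lies within the daylight-saving period (24 February – 16 September), so Galund Isles is on daylight time, UTC+11:00.
18:00 Galund Isles − 11h = 07:00 UTC.
1 April 2019 is a Monday, so the first Monday is April 1.
1 October 2019 is a Tuesday, so Sundays fall on 6, 13, 20, 27; the last is October 27.
At the standard offset (UTC−09:00), 07:00 UTC − 9h = 22:00 Ishek Administrative Region standard time (rolling into the previous day, 11 September 2019).
Daylight saving runs 1 April – 27 October; the standard-time date in Ishek Administrative Region, 11 September 2019, is inside that window, so Ishek Administrative Region is at UTC−08:00.
07:00 UTC − 8h = 23:00 Ishek Administrative Region (rolling into the previous day, 11 September 2019).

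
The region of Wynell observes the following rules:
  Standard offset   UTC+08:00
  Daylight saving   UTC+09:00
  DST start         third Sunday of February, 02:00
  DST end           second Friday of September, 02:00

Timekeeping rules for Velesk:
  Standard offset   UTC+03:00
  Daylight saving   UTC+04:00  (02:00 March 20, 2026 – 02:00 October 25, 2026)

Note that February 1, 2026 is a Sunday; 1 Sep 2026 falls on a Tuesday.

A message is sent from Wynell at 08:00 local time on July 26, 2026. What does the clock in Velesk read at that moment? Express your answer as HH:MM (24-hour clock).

03:00

1 February 2026 is a Sunday, so the first Sunday is February 1 and the third is February 15.
1 September 2026 is a Tuesday, so the first Friday is September 4 and the second is September 11.
July 26, 2026 lies within the daylight-saving period (15 February – 11 September), so Wynell is on daylight time, UTC+09:00.
08:00 Wynell − 9h = 23:00 UTC (rolling into the previous day, 25 July 2026).
At the standard offset (UTC+03:00), 23:00 UTC + 3h = 02:00 Velesk standard time (rolling into the next day, 26 July 2026).
The standard-time date in Velesk, July 26, 2026, falls between 20 March and 25 October, so daylight saving is in effect and Velesk is at UTC+04:00.
23:00 UTC + 4h = 03:00 Velesk (rolling into the next day, 26 July 2026).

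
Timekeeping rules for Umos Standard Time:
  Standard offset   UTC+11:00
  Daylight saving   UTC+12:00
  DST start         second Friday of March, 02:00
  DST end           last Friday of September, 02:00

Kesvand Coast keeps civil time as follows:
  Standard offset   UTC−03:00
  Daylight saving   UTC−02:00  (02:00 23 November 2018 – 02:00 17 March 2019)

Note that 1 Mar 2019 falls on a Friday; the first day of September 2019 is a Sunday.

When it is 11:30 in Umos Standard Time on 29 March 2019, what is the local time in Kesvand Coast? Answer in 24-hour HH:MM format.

1 March 2019 is a Friday, so the first Friday is March 1 and the second is March 8.
1 September 2019 is a Sunday, so Fridays fall on 6, 13, 20, 27; the last is September 27.
Daylight saving runs 8 March – 27 September; 29 March 2019 is inside that window, so Umos Standard Time is at UTC+12:00.
11:30 Umos Standard Time − 12h = 23:30 UTC (rolling into the previous day, 28 March 2019).
At the standard offset (UTC−03:00), 23:30 UTC − 3h = 20:30 Kesvand Coast standard time.
The standard-time date in Kesvand Coast, 28 March 2019, does not fall between 23 November 2018 and 17 March 2019, so daylight saving is not in effect and Kesvand Coast is at UTC−03:00.
23:30 UTC − 3h = 20:30 Kesvand Coast.

20:30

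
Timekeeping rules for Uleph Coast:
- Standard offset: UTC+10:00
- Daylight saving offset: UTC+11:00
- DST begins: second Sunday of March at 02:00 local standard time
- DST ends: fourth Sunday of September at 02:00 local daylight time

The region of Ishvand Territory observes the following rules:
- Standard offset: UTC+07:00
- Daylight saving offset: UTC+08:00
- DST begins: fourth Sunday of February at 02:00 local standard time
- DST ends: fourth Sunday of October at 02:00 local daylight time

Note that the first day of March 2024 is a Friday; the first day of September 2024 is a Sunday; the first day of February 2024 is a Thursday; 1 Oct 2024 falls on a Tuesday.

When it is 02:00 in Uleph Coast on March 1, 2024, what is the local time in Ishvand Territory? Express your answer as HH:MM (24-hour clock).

00:00

1 March 2024 is a Friday, so the first Sunday is March 3 and the second is March 10.
1 September 2024 is a Sunday, so the first Sunday is September 1 and the fourth is September 22.
March 1, 2024 is outside the daylight-saving period (10 March – 22 September), so Uleph Coast is on standard time, UTC+10:00.
02:00 Uleph Coast − 10h = 16:00 UTC (rolling into the previous day, 29 February 2024).
1 February 2024 is a Thursday, so the first Sunday is February 4 and the fourth is February 25.
1 October 2024 is a Tuesday, so the first Sunday is October 6 and the fourth is October 27.
At the standard offset (UTC+07:00), 16:00 UTC + 7h = 23:00 Ishvand Territory standard time.
The standard-time date in Ishvand Territory, February 29, 2024, lies within the daylight-saving period (25 February – 27 October), so Ishvand Territory is on daylight time, UTC+08:00.
16:00 UTC + 8h = 00:00 Ishvand Territory (rolling into the next day, 1 March 2024).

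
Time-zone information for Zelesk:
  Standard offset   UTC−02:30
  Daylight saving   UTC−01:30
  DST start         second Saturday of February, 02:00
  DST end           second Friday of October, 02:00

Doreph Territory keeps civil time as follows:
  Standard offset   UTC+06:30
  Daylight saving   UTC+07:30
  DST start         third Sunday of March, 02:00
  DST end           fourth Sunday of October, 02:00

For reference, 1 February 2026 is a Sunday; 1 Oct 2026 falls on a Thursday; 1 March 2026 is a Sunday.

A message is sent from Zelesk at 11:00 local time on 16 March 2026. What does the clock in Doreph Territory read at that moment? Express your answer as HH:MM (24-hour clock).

1 February 2026 is a Sunday, so the first Saturday is February 7 and the second is February 14.
1 October 2026 is a Thursday, so the first Friday is October 2 and the second is October 9.
16 March 2026 falls between 14 February and 9 October, so daylight saving is in effect and Zelesk is at UTC−01:30.
11:00 Zelesk + 1h30m = 12:30 UTC.
1 March 2026 is a Sunday, so the first Sunday is March 1 and the third is March 15.
1 October 2026 is a Thursday, so the first Sunday is October 4 and the fourth is October 25.
At the standard offset (UTC+06:30), 12:30 UTC + 6h30m = 19:00 Doreph Territory standard time.
Daylight saving runs 15 March – 25 October; the standard-time date in Doreph Territory, 16 March 2026, is inside that window, so Doreph Territory is at UTC+07:30.
12:30 UTC + 7h30m = 20:00 Doreph Territory.

20:00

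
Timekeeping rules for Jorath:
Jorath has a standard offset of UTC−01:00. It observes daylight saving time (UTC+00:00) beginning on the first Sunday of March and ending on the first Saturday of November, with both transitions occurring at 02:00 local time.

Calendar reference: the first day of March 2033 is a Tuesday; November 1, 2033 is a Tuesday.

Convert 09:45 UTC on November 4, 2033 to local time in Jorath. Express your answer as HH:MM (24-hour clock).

1 March 2033 is a Tuesday, so the first Sunday is March 6.
1 November 2033 is a Tuesday, so the first Saturday is November 5.
At the standard offset (UTC−01:00), 09:45 UTC − 1h = 08:45 Jorath standard time.
The standard-time date in Jorath, November 4, 2033, falls between 6 March and 5 November, so daylight saving is in effect and Jorath is at UTC+00:00.
09:45 UTC + 0h = 09:45 local.

09:45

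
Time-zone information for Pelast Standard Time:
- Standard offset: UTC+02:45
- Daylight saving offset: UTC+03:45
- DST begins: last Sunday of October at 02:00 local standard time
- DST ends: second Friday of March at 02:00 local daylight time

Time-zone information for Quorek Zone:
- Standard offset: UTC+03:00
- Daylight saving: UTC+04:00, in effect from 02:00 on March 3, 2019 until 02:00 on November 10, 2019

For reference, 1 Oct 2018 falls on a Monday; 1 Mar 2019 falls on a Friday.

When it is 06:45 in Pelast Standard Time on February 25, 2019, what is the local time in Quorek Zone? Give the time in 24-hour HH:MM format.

1 October 2018 is a Monday, so Sundays fall on 7, 14, 21, 28; the last is October 28.
1 March 2019 is a Friday, so the first Friday is March 1 and the second is March 8.
February 25, 2019 lies within the daylight-saving period (28 October 2018 – 8 March 2019), so Pelast Standard Time is on daylight time, UTC+03:45.
06:45 Pelast Standard Time − 3h45m = 03:00 UTC.
At the standard offset (UTC+03:00), 03:00 UTC + 3h = 06:00 Quorek Zone standard time.
Daylight saving runs 3 March – 10 November; the standard-time date in Quorek Zone, February 25, 2019, is outside that window, so Quorek Zone is on standard time at UTC+03:00.
03:00 UTC + 3h = 06:00 Quorek Zone.

06:00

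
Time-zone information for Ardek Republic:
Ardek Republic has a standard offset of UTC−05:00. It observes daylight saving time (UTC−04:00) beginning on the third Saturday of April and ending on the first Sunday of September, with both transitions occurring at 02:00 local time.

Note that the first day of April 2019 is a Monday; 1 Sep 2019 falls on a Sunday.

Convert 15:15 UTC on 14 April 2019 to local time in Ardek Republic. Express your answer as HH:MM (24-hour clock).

10:15

1 April 2019 is a Monday, so the first Saturday is April 6 and the third is April 20.
1 September 2019 is a Sunday, so the first Sunday is September 1.
At the standard offset (UTC−05:00), 15:15 UTC − 5h = 10:15 Ardek Republic standard time.
The standard-time date in Ardek Republic, 14 April 2019, does not fall between 20 April and 1 September, so daylight saving is not in effect and Ardek Republic is at UTC−05:00.
15:15 UTC − 5h = 10:15 local.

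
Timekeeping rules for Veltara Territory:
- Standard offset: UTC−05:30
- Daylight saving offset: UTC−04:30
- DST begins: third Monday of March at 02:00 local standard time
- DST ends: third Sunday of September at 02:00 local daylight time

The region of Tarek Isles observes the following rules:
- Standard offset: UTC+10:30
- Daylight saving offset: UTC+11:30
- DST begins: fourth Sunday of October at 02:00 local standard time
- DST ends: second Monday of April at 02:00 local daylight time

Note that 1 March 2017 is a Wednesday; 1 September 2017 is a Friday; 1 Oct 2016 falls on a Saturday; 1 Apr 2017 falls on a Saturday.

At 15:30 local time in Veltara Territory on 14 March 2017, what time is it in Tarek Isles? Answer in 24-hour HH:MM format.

08:30

1 March 2017 is a Wednesday, so the first Monday is March 6 and the third is March 20.
1 September 2017 is a Friday, so the first Sunday is September 3 and the third is September 17.
14 March 2017 is outside the daylight-saving period (20 March – 17 September), so Veltara Territory is on standard time, UTC−05:30.
15:30 Veltara Territory + 5h30m = 21:00 UTC.
1 October 2016 is a Saturday, so the first Sunday is October 2 and the fourth is October 23.
1 April 2017 is a Saturday, so the first Monday is April 3 and the second is April 10.
At the standard offset (UTC+10:30), 21:00 UTC + 10h30m = 07:30 Tarek Isles standard time (rolling into the next day, 15 March 2017).
The standard-time date in Tarek Isles, 15 March 2017, falls between 23 October 2016 and 10 April 2017, so daylight saving is in effect and Tarek Isles is at UTC+11:30.
21:00 UTC + 11h30m = 08:30 Tarek Isles (rolling into the next day, 15 March 2017).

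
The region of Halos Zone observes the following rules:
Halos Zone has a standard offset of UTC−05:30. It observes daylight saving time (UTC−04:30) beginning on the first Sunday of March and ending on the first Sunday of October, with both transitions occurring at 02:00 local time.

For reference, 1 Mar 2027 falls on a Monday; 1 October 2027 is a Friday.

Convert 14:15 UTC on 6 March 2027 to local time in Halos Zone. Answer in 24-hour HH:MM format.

08:45

1 March 2027 is a Monday, so the first Sunday is March 7.
1 October 2027 is a Friday, so the first Sunday is October 3.
At the standard offset (UTC−05:30), 14:15 UTC − 5h30m = 08:45 Halos Zone standard time.
The standard-time date in Halos Zone, 6 March 2027, does not fall between 7 March and 3 October, so daylight saving is not in effect and Halos Zone is at UTC−05:30.
14:15 UTC − 5h30m = 08:45 local.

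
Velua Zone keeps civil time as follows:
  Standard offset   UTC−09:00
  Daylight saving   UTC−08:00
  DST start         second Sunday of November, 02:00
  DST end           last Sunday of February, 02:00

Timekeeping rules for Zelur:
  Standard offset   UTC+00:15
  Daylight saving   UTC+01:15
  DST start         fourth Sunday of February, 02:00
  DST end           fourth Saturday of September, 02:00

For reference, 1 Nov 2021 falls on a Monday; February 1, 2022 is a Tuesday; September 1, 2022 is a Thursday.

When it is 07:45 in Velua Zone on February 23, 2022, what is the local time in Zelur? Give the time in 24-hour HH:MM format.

16:00

1 November 2021 is a Monday, so the first Sunday is November 7 and the second is November 14.
1 February 2022 is a Tuesday, so Sundays fall on 6, 13, 20, 27; the last is February 27.
Daylight saving runs 14 November 2021 – 27 February 2022; February 23, 2022 is inside that window, so Velua Zone is at UTC−08:00.
07:45 Velua Zone + 8h = 15:45 UTC.
1 February 2022 is a Tuesday, so the first Sunday is February 6 and the fourth is February 27.
1 September 2022 is a Thursday, so the first Saturday is September 3 and the fourth is September 24.
At the standard offset (UTC+00:15), 15:45 UTC + 0h15m = 16:00 Zelur standard time.
The standard-time date in Zelur, February 23, 2022, is outside the daylight-saving period (27 February – 24 September), so Zelur is on standard time, UTC+00:15.
15:45 UTC + 0h15m = 16:00 Zelur.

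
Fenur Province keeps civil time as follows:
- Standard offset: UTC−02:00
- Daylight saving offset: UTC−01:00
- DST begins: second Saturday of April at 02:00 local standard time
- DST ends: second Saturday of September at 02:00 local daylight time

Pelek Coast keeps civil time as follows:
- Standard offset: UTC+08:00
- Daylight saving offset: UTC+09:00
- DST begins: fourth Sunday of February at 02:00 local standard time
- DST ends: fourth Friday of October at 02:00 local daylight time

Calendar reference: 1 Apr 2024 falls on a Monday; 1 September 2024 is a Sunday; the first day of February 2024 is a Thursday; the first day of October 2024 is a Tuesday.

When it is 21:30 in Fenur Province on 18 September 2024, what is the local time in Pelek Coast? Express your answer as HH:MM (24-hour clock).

1 April 2024 is a Monday, so the first Saturday is April 6 and the second is April 13.
1 September 2024 is a Sunday, so the first Saturday is September 7 and the second is September 14.
18 September 2024 does not fall between 13 April and 14 September, so daylight saving is not in effect and Fenur Province is at UTC−02:00.
21:30 Fenur Province + 2h = 23:30 UTC.
1 February 2024 is a Thursday, so the first Sunday is February 4 and the fourth is February 25.
1 October 2024 is a Tuesday, so the first Friday is October 4 and the fourth is October 25.
At the standard offset (UTC+08:00), 23:30 UTC + 8h = 07:30 Pelek Coast standard time (rolling into the next day, 19 September 2024).
The standard-time date in Pelek Coast, 19 September 2024, lies within the daylight-saving period (25 February – 25 October), so Pelek Coast is on daylight time, UTC+09:00.
23:30 UTC + 9h = 08:30 Pelek Coast (rolling into the next day, 19 September 2024).

08:30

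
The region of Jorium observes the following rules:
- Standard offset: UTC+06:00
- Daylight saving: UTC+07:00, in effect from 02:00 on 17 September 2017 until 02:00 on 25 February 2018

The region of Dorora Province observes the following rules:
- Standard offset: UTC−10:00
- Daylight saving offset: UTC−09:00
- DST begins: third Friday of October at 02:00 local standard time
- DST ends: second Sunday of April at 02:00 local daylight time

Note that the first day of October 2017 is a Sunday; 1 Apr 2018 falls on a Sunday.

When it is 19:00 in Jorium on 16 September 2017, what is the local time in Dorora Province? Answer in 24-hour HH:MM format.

Daylight saving runs 17 September 2017 – 25 February 2018; 16 September 2017 is outside that window, so Jorium is on standard time at UTC+06:00.
19:00 Jorium − 6h = 13:00 UTC.
1 October 2017 is a Sunday, so the first Friday is October 6 and the third is October 20.
1 April 2018 is a Sunday, so the first Sunday is April 1 and the second is April 8.
At the standard offset (UTC−10:00), 13:00 UTC − 10h = 03:00 Dorora Province standard time.
The standard-time date in Dorora Province, 16 September 2017, does not fall between 20 October 2017 and 8 April 2018, so daylight saving is not in effect and Dorora Province is at UTC−10:00.
13:00 UTC − 10h = 03:00 Dorora Province.

03:00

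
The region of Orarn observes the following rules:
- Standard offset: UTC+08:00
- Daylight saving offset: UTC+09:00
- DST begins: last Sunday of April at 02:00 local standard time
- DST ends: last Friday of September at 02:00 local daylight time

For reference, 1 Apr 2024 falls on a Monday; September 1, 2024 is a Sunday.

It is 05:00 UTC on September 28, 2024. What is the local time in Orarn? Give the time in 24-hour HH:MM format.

1 April 2024 is a Monday, so Sundays fall on 7, 14, 21, 28; the last is April 28.
1 September 2024 is a Sunday, so Fridays fall on 6, 13, 20, 27; the last is September 27.
At the standard offset (UTC+08:00), 05:00 UTC + 8h = 13:00 Orarn standard time.
Daylight saving runs 28 April – 27 September; the standard-time date in Orarn, September 28, 2024, is outside that window, so Orarn is on standard time at UTC+08:00.
05:00 UTC + 8h = 13:00 local.

13:00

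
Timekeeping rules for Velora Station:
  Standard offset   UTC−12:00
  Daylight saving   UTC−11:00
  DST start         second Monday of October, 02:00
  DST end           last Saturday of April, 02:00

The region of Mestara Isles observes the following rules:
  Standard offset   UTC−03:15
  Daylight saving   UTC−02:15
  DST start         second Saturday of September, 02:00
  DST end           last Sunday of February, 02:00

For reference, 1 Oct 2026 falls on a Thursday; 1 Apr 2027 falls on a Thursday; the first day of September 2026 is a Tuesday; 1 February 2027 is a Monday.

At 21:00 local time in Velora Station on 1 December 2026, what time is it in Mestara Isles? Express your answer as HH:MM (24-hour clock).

05:45

1 October 2026 is a Thursday, so the first Monday is October 5 and the second is October 12.
1 April 2027 is a Thursday, so Saturdays fall on 3, 10, 17, 24; the last is April 24.
1 December 2026 falls between 12 October 2026 and 24 April 2027, so daylight saving is in effect and Velora Station is at UTC−11:00.
21:00 Velora Station + 11h = 08:00 UTC (rolling into the next day, 2 December 2026).
1 September 2026 is a Tuesday, so the first Saturday is September 5 and the second is September 12.
1 February 2027 is a Monday, so Sundays fall on 7, 14, 21, 28; the last is February 28.
At the standard offset (UTC−03:15), 08:00 UTC − 3h15m = 04:45 Mestara Isles standard time.
The standard-time date in Mestara Isles, 2 December 2026, lies within the daylight-saving period (12 September 2026 – 28 February 2027), so Mestara Isles is on daylight time, UTC−02:15.
08:00 UTC − 2h15m = 05:45 Mestara Isles.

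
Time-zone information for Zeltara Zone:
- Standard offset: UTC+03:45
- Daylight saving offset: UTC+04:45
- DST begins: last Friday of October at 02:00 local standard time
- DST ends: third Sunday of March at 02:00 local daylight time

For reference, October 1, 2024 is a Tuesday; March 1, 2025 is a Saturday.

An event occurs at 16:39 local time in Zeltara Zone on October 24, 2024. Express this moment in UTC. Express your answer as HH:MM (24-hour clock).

12:54

1 October 2024 is a Tuesday, so Fridays fall on 4, 11, 18, 25; the last is October 25.
1 March 2025 is a Saturday, so the first Sunday is March 2 and the third is March 16.
October 24, 2024 is outside the daylight-saving period (25 October 2024 – 16 March 2025), so Zeltara Zone is on standard time, UTC+03:45.
16:39 local − 3h45m = 12:54 UTC.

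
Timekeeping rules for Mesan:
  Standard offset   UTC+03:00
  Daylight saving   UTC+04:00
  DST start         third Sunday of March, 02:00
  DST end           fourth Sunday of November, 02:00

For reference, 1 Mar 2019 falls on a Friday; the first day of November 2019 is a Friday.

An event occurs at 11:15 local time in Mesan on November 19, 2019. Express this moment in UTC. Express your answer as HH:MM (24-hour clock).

07:15

1 March 2019 is a Friday, so the first Sunday is March 3 and the third is March 17.
1 November 2019 is a Friday, so the first Sunday is November 3 and the fourth is November 24.
Daylight saving runs 17 March – 24 November; November 19, 2019 is inside that window, so Mesan is at UTC+04:00.
11:15 local − 4h = 07:15 UTC.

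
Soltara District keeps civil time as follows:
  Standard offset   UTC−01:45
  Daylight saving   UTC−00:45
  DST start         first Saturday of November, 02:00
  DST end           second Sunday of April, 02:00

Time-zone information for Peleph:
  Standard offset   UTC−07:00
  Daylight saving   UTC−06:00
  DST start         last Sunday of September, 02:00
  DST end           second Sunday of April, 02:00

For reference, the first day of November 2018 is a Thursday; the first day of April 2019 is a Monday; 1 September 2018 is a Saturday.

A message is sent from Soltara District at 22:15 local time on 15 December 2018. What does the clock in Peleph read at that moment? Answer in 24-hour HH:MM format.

17:00

1 November 2018 is a Thursday, so the first Saturday is November 3.
1 April 2019 is a Monday, so the first Sunday is April 7 and the second is April 14.
Daylight saving runs 3 November 2018 – 14 April 2019; 15 December 2018 is inside that window, so Soltara District is at UTC−00:45.
22:15 Soltara District + 0h45m = 23:00 UTC.
1 September 2018 is a Saturday, so Sundays fall on 2, 9, 16, 23, 30; the last is September 30.
1 April 2019 is a Monday, so the first Sunday is April 7 and the second is April 14.
At the standard offset (UTC−07:00), 23:00 UTC − 7h = 16:00 Peleph standard time.
Daylight saving runs 30 September 2018 – 14 April 2019; the standard-time date in Peleph, 15 December 2018, is inside that window, so Peleph is at UTC−06:00.
23:00 UTC − 6h = 17:00 Peleph.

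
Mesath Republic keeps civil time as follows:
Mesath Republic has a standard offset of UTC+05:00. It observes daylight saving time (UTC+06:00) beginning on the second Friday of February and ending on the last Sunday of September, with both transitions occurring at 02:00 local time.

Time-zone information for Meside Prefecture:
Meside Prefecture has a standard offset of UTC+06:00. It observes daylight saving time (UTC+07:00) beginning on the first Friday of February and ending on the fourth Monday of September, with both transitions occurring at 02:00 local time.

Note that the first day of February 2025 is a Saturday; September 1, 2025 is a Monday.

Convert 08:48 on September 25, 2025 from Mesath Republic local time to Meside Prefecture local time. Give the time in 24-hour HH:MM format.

08:48

1 February 2025 is a Saturday, so the first Friday is February 7 and the second is February 14.
1 September 2025 is a Monday, so Sundays fall on 7, 14, 21, 28; the last is September 28.
Daylight saving runs 14 February – 28 September; September 25, 2025 is inside that window, so Mesath Republic is at UTC+06:00.
08:48 Mesath Republic − 6h = 02:48 UTC.
1 February 2025 is a Saturday, so the first Friday is February 7.
1 September 2025 is a Monday, so the first Monday is September 1 and the fourth is September 22.
At the standard offset (UTC+06:00), 02:48 UTC + 6h = 08:48 Meside Prefecture standard time.
Daylight saving runs 7 February – 22 September; the standard-time date in Meside Prefecture, September 25, 2025, is outside that window, so Meside Prefecture is on standard time at UTC+06:00.
02:48 UTC + 6h = 08:48 Meside Prefecture.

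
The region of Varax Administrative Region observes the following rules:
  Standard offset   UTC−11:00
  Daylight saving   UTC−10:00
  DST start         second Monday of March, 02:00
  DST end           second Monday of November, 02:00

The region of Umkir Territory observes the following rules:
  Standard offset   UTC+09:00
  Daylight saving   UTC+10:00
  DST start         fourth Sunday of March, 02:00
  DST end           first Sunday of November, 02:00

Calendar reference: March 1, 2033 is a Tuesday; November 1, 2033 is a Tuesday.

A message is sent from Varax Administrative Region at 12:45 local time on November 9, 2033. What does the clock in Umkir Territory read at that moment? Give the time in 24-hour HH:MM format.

1 March 2033 is a Tuesday, so the first Monday is March 7 and the second is March 14.
1 November 2033 is a Tuesday, so the first Monday is November 7 and the second is November 14.
November 9, 2033 lies within the daylight-saving period (14 March – 14 November), so Varax Administrative Region is on daylight time, UTC−10:00.
12:45 Varax Administrative Region + 10h = 22:45 UTC.
1 March 2033 is a Tuesday, so the first Sunday is March 6 and the fourth is March 27.
1 November 2033 is a Tuesday, so the first Sunday is November 6.
At the standard offset (UTC+09:00), 22:45 UTC + 9h = 07:45 Umkir Territory standard time (rolling into the next day, 10 November 2033).
The standard-time date in Umkir Territory, November 10, 2033, is outside the daylight-saving period (27 March – 6 November), so Umkir Territory is on standard time, UTC+09:00.
22:45 UTC + 9h = 07:45 Umkir Territory (rolling into the next day, 10 November 2033).

07:45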